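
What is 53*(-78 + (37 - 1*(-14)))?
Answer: -1431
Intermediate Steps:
53*(-78 + (37 - 1*(-14))) = 53*(-78 + (37 + 14)) = 53*(-78 + 51) = 53*(-27) = -1431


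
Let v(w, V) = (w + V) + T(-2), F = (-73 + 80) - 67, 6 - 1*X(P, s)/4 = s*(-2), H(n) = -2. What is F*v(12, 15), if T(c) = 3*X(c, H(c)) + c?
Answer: -2940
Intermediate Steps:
X(P, s) = 24 + 8*s (X(P, s) = 24 - 4*s*(-2) = 24 - (-8)*s = 24 + 8*s)
F = -60 (F = 7 - 67 = -60)
T(c) = 24 + c (T(c) = 3*(24 + 8*(-2)) + c = 3*(24 - 16) + c = 3*8 + c = 24 + c)
v(w, V) = 22 + V + w (v(w, V) = (w + V) + (24 - 2) = (V + w) + 22 = 22 + V + w)
F*v(12, 15) = -60*(22 + 15 + 12) = -60*49 = -2940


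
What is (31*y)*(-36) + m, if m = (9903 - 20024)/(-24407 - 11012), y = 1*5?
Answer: -197627899/35419 ≈ -5579.7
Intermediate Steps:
y = 5
m = 10121/35419 (m = -10121/(-35419) = -10121*(-1/35419) = 10121/35419 ≈ 0.28575)
(31*y)*(-36) + m = (31*5)*(-36) + 10121/35419 = 155*(-36) + 10121/35419 = -5580 + 10121/35419 = -197627899/35419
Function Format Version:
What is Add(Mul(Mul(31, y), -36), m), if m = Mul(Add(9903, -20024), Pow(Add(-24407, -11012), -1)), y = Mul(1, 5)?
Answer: Rational(-197627899, 35419) ≈ -5579.7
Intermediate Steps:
y = 5
m = Rational(10121, 35419) (m = Mul(-10121, Pow(-35419, -1)) = Mul(-10121, Rational(-1, 35419)) = Rational(10121, 35419) ≈ 0.28575)
Add(Mul(Mul(31, y), -36), m) = Add(Mul(Mul(31, 5), -36), Rational(10121, 35419)) = Add(Mul(155, -36), Rational(10121, 35419)) = Add(-5580, Rational(10121, 35419)) = Rational(-197627899, 35419)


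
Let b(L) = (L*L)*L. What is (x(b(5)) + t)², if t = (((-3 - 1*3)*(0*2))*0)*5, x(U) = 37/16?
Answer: 1369/256 ≈ 5.3477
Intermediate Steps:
b(L) = L³ (b(L) = L²*L = L³)
x(U) = 37/16 (x(U) = 37*(1/16) = 37/16)
t = 0 (t = (((-3 - 3)*0)*0)*5 = (-6*0*0)*5 = (0*0)*5 = 0*5 = 0)
(x(b(5)) + t)² = (37/16 + 0)² = (37/16)² = 1369/256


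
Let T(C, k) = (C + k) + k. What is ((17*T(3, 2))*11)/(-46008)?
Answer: -1309/46008 ≈ -0.028452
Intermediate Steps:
T(C, k) = C + 2*k
((17*T(3, 2))*11)/(-46008) = ((17*(3 + 2*2))*11)/(-46008) = ((17*(3 + 4))*11)*(-1/46008) = ((17*7)*11)*(-1/46008) = (119*11)*(-1/46008) = 1309*(-1/46008) = -1309/46008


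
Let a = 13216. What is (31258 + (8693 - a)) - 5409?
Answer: 21326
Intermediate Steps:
(31258 + (8693 - a)) - 5409 = (31258 + (8693 - 1*13216)) - 5409 = (31258 + (8693 - 13216)) - 5409 = (31258 - 4523) - 5409 = 26735 - 5409 = 21326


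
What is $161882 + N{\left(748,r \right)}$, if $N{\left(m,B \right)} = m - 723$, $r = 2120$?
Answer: $161907$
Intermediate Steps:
$N{\left(m,B \right)} = -723 + m$
$161882 + N{\left(748,r \right)} = 161882 + \left(-723 + 748\right) = 161882 + 25 = 161907$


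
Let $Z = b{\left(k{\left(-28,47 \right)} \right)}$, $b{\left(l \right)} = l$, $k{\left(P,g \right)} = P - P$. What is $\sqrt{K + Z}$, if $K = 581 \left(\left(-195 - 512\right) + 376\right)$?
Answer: $i \sqrt{192311} \approx 438.53 i$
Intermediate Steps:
$k{\left(P,g \right)} = 0$
$K = -192311$ ($K = 581 \left(-707 + 376\right) = 581 \left(-331\right) = -192311$)
$Z = 0$
$\sqrt{K + Z} = \sqrt{-192311 + 0} = \sqrt{-192311} = i \sqrt{192311}$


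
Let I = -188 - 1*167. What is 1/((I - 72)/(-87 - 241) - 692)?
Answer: -328/226549 ≈ -0.0014478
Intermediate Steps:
I = -355 (I = -188 - 167 = -355)
1/((I - 72)/(-87 - 241) - 692) = 1/((-355 - 72)/(-87 - 241) - 692) = 1/(-427/(-328) - 692) = 1/(-427*(-1/328) - 692) = 1/(427/328 - 692) = 1/(-226549/328) = -328/226549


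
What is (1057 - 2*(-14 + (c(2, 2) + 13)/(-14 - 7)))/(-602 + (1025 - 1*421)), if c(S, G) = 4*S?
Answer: 1087/2 ≈ 543.50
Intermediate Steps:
(1057 - 2*(-14 + (c(2, 2) + 13)/(-14 - 7)))/(-602 + (1025 - 1*421)) = (1057 - 2*(-14 + (4*2 + 13)/(-14 - 7)))/(-602 + (1025 - 1*421)) = (1057 - 2*(-14 + (8 + 13)/(-21)))/(-602 + (1025 - 421)) = (1057 - 2*(-14 + 21*(-1/21)))/(-602 + 604) = (1057 - 2*(-14 - 1))/2 = (1057 - 2*(-15))*(½) = (1057 + 30)*(½) = 1087*(½) = 1087/2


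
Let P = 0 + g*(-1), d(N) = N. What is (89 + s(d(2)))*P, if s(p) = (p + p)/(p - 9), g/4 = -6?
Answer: 14856/7 ≈ 2122.3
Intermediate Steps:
g = -24 (g = 4*(-6) = -24)
P = 24 (P = 0 - 24*(-1) = 0 + 24 = 24)
s(p) = 2*p/(-9 + p) (s(p) = (2*p)/(-9 + p) = 2*p/(-9 + p))
(89 + s(d(2)))*P = (89 + 2*2/(-9 + 2))*24 = (89 + 2*2/(-7))*24 = (89 + 2*2*(-1/7))*24 = (89 - 4/7)*24 = (619/7)*24 = 14856/7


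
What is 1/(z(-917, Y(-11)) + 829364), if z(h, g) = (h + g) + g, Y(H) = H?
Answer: 1/828425 ≈ 1.2071e-6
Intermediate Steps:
z(h, g) = h + 2*g (z(h, g) = (g + h) + g = h + 2*g)
1/(z(-917, Y(-11)) + 829364) = 1/((-917 + 2*(-11)) + 829364) = 1/((-917 - 22) + 829364) = 1/(-939 + 829364) = 1/828425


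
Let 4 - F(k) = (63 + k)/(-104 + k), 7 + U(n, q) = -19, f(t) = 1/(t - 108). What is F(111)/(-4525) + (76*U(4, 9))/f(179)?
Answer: -4443875654/31675 ≈ -1.4030e+5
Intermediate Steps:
f(t) = 1/(-108 + t)
U(n, q) = -26 (U(n, q) = -7 - 19 = -26)
F(k) = 4 - (63 + k)/(-104 + k)
F(111)/(-4525) + (76*U(4, 9))/f(179) = ((-479 + 3*111)/(-104 + 111))/(-4525) + (76*(-26))/(1/(-108 + 179)) = ((-479 + 333)/7)*(-1/4525) - 1976/(1/71) = ((1/7)*(-146))*(-1/4525) - 1976/1/71 = -146/7*(-1/4525) - 1976*71 = 146/31675 - 140296 = -4443875654/31675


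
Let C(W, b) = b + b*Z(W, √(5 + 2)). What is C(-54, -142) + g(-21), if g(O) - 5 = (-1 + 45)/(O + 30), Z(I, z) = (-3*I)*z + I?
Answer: 67823/9 - 23004*√7 ≈ -53327.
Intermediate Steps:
Z(I, z) = I - 3*I*z (Z(I, z) = -3*I*z + I = I - 3*I*z)
C(W, b) = b + W*b*(1 - 3*√7) (C(W, b) = b + b*(W*(1 - 3*√(5 + 2))) = b + b*(W*(1 - 3*√7)) = b + W*b*(1 - 3*√7))
g(O) = 5 + 44/(30 + O) (g(O) = 5 + (-1 + 45)/(O + 30) = 5 + 44/(30 + O))
C(-54, -142) + g(-21) = -142*(1 - 54*(1 - 3*√7)) + (194 + 5*(-21))/(30 - 21) = -142*(1 + (-54 + 162*√7)) + (194 - 105)/9 = -142*(-53 + 162*√7) + (⅑)*89 = (7526 - 23004*√7) + 89/9 = 67823/9 - 23004*√7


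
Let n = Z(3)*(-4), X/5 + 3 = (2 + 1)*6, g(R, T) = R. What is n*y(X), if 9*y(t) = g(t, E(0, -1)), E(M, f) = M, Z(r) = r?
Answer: -100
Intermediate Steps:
X = 75 (X = -15 + 5*((2 + 1)*6) = -15 + 5*(3*6) = -15 + 5*18 = -15 + 90 = 75)
n = -12 (n = 3*(-4) = -12)
y(t) = t/9
n*y(X) = -4*75/3 = -12*25/3 = -100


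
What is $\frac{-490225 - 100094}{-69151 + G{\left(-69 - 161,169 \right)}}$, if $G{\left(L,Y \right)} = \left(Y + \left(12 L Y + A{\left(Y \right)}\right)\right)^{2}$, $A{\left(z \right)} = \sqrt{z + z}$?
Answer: $- \frac{32085103386616083}{11816622224369114803538} - \frac{3578232195837 \sqrt{2}}{23633244448738229607076} \approx -2.7155 \cdot 10^{-6}$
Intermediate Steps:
$A{\left(z \right)} = \sqrt{2} \sqrt{z}$ ($A{\left(z \right)} = \sqrt{2 z} = \sqrt{2} \sqrt{z}$)
$G{\left(L,Y \right)} = \left(Y + \sqrt{2} \sqrt{Y} + 12 L Y\right)^{2}$ ($G{\left(L,Y \right)} = \left(Y + \left(12 L Y + \sqrt{2} \sqrt{Y}\right)\right)^{2} = \left(Y + \left(\sqrt{2} \sqrt{Y} + 12 L Y\right)\right)^{2} = \left(Y + \sqrt{2} \sqrt{Y} + 12 L Y\right)^{2}$)
$\frac{-490225 - 100094}{-69151 + G{\left(-69 - 161,169 \right)}} = \frac{-490225 - 100094}{-69151 + \left(169 + \sqrt{2} \sqrt{169} + 12 \left(-69 - 161\right) 169\right)^{2}} = - \frac{590319}{-69151 + \left(169 + \sqrt{2} \cdot 13 + 12 \left(-230\right) 169\right)^{2}} = - \frac{590319}{-69151 + \left(169 + 13 \sqrt{2} - 466440\right)^{2}} = - \frac{590319}{-69151 + \left(-466271 + 13 \sqrt{2}\right)^{2}}$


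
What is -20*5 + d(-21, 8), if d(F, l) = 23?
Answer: -77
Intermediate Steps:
-20*5 + d(-21, 8) = -20*5 + 23 = -100 + 23 = -77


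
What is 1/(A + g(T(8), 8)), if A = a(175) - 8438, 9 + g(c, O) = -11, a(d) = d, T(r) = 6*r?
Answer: -1/8283 ≈ -0.00012073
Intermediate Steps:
g(c, O) = -20 (g(c, O) = -9 - 11 = -20)
A = -8263 (A = 175 - 8438 = -8263)
1/(A + g(T(8), 8)) = 1/(-8263 - 20) = 1/(-8283) = -1/8283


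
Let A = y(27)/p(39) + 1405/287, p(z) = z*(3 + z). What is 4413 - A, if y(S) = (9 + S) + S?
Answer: 32892989/7462 ≈ 4408.1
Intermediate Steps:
y(S) = 9 + 2*S
A = 36817/7462 (A = (9 + 2*27)/((39*(3 + 39))) + 1405/287 = (9 + 54)/((39*42)) + 1405*(1/287) = 63/1638 + 1405/287 = 63*(1/1638) + 1405/287 = 1/26 + 1405/287 = 36817/7462 ≈ 4.9339)
4413 - A = 4413 - 1*36817/7462 = 4413 - 36817/7462 = 32892989/7462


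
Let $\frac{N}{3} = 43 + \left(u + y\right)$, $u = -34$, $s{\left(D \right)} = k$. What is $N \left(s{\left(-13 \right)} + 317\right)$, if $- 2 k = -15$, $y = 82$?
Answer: $\frac{177177}{2} \approx 88589.0$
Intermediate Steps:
$k = \frac{15}{2}$ ($k = \left(- \frac{1}{2}\right) \left(-15\right) = \frac{15}{2} \approx 7.5$)
$s{\left(D \right)} = \frac{15}{2}$
$N = 273$ ($N = 3 \left(43 + \left(-34 + 82\right)\right) = 3 \left(43 + 48\right) = 3 \cdot 91 = 273$)
$N \left(s{\left(-13 \right)} + 317\right) = 273 \left(\frac{15}{2} + 317\right) = 273 \cdot \frac{649}{2} = \frac{177177}{2}$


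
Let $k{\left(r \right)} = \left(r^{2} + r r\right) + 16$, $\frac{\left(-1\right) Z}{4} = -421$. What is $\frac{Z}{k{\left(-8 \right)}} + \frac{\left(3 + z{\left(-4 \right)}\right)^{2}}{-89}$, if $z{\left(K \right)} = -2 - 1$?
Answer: $\frac{421}{36} \approx 11.694$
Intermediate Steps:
$Z = 1684$ ($Z = \left(-4\right) \left(-421\right) = 1684$)
$k{\left(r \right)} = 16 + 2 r^{2}$ ($k{\left(r \right)} = \left(r^{2} + r^{2}\right) + 16 = 2 r^{2} + 16 = 16 + 2 r^{2}$)
$z{\left(K \right)} = -3$
$\frac{Z}{k{\left(-8 \right)}} + \frac{\left(3 + z{\left(-4 \right)}\right)^{2}}{-89} = \frac{1684}{16 + 2 \left(-8\right)^{2}} + \frac{\left(3 - 3\right)^{2}}{-89} = \frac{1684}{16 + 2 \cdot 64} + 0^{2} \left(- \frac{1}{89}\right) = \frac{1684}{16 + 128} + 0 \left(- \frac{1}{89}\right) = \frac{1684}{144} + 0 = 1684 \cdot \frac{1}{144} + 0 = \frac{421}{36} + 0 = \frac{421}{36}$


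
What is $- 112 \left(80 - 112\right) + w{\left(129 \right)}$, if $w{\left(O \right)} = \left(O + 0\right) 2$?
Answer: $3842$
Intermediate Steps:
$w{\left(O \right)} = 2 O$ ($w{\left(O \right)} = O 2 = 2 O$)
$- 112 \left(80 - 112\right) + w{\left(129 \right)} = - 112 \left(80 - 112\right) + 2 \cdot 129 = \left(-112\right) \left(-32\right) + 258 = 3584 + 258 = 3842$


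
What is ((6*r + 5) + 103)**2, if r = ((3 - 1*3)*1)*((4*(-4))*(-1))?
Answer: 11664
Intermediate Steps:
r = 0 (r = ((3 - 3)*1)*(-16*(-1)) = (0*1)*16 = 0*16 = 0)
((6*r + 5) + 103)**2 = ((6*0 + 5) + 103)**2 = ((0 + 5) + 103)**2 = (5 + 103)**2 = 108**2 = 11664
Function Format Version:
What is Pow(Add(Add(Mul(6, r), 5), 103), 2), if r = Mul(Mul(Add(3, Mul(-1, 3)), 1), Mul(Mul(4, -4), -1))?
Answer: 11664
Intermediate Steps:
r = 0 (r = Mul(Mul(Add(3, -3), 1), Mul(-16, -1)) = Mul(Mul(0, 1), 16) = Mul(0, 16) = 0)
Pow(Add(Add(Mul(6, r), 5), 103), 2) = Pow(Add(Add(Mul(6, 0), 5), 103), 2) = Pow(Add(Add(0, 5), 103), 2) = Pow(Add(5, 103), 2) = Pow(108, 2) = 11664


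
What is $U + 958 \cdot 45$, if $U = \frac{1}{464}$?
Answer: $\frac{20003041}{464} \approx 43110.0$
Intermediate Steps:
$U = \frac{1}{464} \approx 0.0021552$
$U + 958 \cdot 45 = \frac{1}{464} + 958 \cdot 45 = \frac{1}{464} + 43110 = \frac{20003041}{464}$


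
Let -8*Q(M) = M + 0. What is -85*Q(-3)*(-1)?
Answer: 255/8 ≈ 31.875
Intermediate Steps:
Q(M) = -M/8 (Q(M) = -(M + 0)/8 = -M/8)
-85*Q(-3)*(-1) = -(-85)*(-3)/8*(-1) = -85*3/8*(-1) = -255/8*(-1) = 255/8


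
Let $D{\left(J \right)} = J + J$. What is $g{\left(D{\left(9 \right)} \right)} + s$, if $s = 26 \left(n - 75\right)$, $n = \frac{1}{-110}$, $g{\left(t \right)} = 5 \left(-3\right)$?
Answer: $- \frac{108088}{55} \approx -1965.2$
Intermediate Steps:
$D{\left(J \right)} = 2 J$
$g{\left(t \right)} = -15$
$n = - \frac{1}{110} \approx -0.0090909$
$s = - \frac{107263}{55}$ ($s = 26 \left(- \frac{1}{110} - 75\right) = 26 \left(- \frac{8251}{110}\right) = - \frac{107263}{55} \approx -1950.2$)
$g{\left(D{\left(9 \right)} \right)} + s = -15 - \frac{107263}{55} = - \frac{108088}{55}$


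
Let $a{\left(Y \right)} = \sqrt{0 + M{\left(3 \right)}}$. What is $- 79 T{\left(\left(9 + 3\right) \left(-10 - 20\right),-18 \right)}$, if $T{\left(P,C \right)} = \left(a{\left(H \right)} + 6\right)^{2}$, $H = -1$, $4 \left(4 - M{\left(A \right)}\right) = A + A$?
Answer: $- \frac{6083}{2} - 474 \sqrt{10} \approx -4540.4$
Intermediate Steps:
$M{\left(A \right)} = 4 - \frac{A}{2}$ ($M{\left(A \right)} = 4 - \frac{A + A}{4} = 4 - \frac{2 A}{4} = 4 - \frac{A}{2}$)
$a{\left(Y \right)} = \frac{\sqrt{10}}{2}$ ($a{\left(Y \right)} = \sqrt{0 + \left(4 - \frac{3}{2}\right)} = \sqrt{0 + \frac{5}{2}} = \sqrt{\frac{5}{2}} = \frac{\sqrt{10}}{2}$)
$T{\left(P,C \right)} = \left(6 + \frac{\sqrt{10}}{2}\right)^{2}$ ($T{\left(P,C \right)} = \left(\frac{\sqrt{10}}{2} + 6\right)^{2} = \left(6 + \frac{\sqrt{10}}{2}\right)^{2}$)
$- 79 T{\left(\left(9 + 3\right) \left(-10 - 20\right),-18 \right)} = - 79 \frac{\left(12 + \sqrt{10}\right)^{2}}{4} = - \frac{79 \left(12 + \sqrt{10}\right)^{2}}{4}$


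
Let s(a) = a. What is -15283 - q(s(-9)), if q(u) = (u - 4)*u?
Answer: -15400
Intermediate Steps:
q(u) = u*(-4 + u) (q(u) = (-4 + u)*u = u*(-4 + u))
-15283 - q(s(-9)) = -15283 - (-9)*(-4 - 9) = -15283 - (-9)*(-13) = -15283 - 1*117 = -15283 - 117 = -15400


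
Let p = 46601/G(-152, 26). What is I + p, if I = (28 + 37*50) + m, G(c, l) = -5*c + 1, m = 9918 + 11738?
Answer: 17955975/761 ≈ 23595.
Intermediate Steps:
m = 21656
G(c, l) = 1 - 5*c
p = 46601/761 (p = 46601/(1 - 5*(-152)) = 46601/(1 + 760) = 46601/761 ≈ 61.237)
I = 23534 (I = (28 + 37*50) + 21656 = (28 + 1850) + 21656 = 1878 + 21656 = 23534)
I + p = 23534 + 46601/761 = 17955975/761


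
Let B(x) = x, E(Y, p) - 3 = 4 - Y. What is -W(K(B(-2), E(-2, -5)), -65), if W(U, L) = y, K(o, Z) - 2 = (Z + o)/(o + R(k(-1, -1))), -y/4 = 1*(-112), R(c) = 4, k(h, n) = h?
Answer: -448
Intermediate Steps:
E(Y, p) = 7 - Y (E(Y, p) = 3 + (4 - Y) = 7 - Y)
y = 448 (y = -4*(-112) = 448)
K(o, Z) = 2 + (Z + o)/(4 + o) (K(o, Z) = 2 + (Z + o)/(o + 4) = 2 + (Z + o)/(4 + o))
W(U, L) = 448
-W(K(B(-2), E(-2, -5)), -65) = -1*448 = -448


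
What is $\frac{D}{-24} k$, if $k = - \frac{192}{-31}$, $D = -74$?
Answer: $\frac{592}{31} \approx 19.097$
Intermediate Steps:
$k = \frac{192}{31}$ ($k = \left(-192\right) \left(- \frac{1}{31}\right) = \frac{192}{31} \approx 6.1936$)
$\frac{D}{-24} k = - \frac{74}{-24} \cdot \frac{192}{31} = \left(-74\right) \left(- \frac{1}{24}\right) \frac{192}{31} = \frac{37}{12} \cdot \frac{192}{31} = \frac{592}{31}$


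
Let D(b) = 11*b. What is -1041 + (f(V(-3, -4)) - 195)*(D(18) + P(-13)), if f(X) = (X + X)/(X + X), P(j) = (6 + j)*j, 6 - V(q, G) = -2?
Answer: -57107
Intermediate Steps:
V(q, G) = 8 (V(q, G) = 6 - 1*(-2) = 6 + 2 = 8)
P(j) = j*(6 + j)
f(X) = 1 (f(X) = (2*X)/((2*X)) = (2*X)*(1/(2*X)) = 1)
-1041 + (f(V(-3, -4)) - 195)*(D(18) + P(-13)) = -1041 + (1 - 195)*(11*18 - 13*(6 - 13)) = -1041 - 194*(198 - 13*(-7)) = -1041 - 194*(198 + 91) = -1041 - 194*289 = -1041 - 56066 = -57107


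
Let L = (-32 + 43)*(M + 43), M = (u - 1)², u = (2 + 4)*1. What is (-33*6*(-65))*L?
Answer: 9626760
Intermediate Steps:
u = 6 (u = 6*1 = 6)
M = 25 (M = (6 - 1)² = 5² = 25)
L = 748 (L = (-32 + 43)*(25 + 43) = 11*68 = 748)
(-33*6*(-65))*L = (-33*6*(-65))*748 = -198*(-65)*748 = 12870*748 = 9626760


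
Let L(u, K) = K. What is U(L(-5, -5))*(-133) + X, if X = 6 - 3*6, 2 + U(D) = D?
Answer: 919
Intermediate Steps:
U(D) = -2 + D
X = -12 (X = 6 - 18 = -12)
U(L(-5, -5))*(-133) + X = (-2 - 5)*(-133) - 12 = -7*(-133) - 12 = 931 - 12 = 919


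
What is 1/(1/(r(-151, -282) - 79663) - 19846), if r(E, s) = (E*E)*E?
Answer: -3522614/69909797445 ≈ -5.0388e-5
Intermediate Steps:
r(E, s) = E³ (r(E, s) = E²*E = E³)
1/(1/(r(-151, -282) - 79663) - 19846) = 1/(1/((-151)³ - 79663) - 19846) = 1/(1/(-3442951 - 79663) - 19846) = 1/(1/(-3522614) - 19846) = 1/(-1/3522614 - 19846) = 1/(-69909797445/3522614) = -3522614/69909797445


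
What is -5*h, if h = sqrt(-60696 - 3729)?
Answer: -25*I*sqrt(2577) ≈ -1269.1*I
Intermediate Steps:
h = 5*I*sqrt(2577) (h = sqrt(-64425) = 5*I*sqrt(2577) ≈ 253.82*I)
-5*h = -25*I*sqrt(2577)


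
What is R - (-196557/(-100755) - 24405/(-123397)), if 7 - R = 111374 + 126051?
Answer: -983937531041378/4144288245 ≈ -2.3742e+5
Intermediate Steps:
R = -237418 (R = 7 - (111374 + 126051) = 7 - 1*237425 = 7 - 237425 = -237418)
R - (-196557/(-100755) - 24405/(-123397)) = -237418 - (-196557/(-100755) - 24405/(-123397)) = -237418 - (-196557*(-1/100755) - 24405*(-1/123397)) = -237418 - (65519/33585 + 24405/123397) = -237418 - 1*8904489968/4144288245 = -237418 - 8904489968/4144288245 = -983937531041378/4144288245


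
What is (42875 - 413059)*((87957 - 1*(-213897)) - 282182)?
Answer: -7282259648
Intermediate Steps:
(42875 - 413059)*((87957 - 1*(-213897)) - 282182) = -370184*((87957 + 213897) - 282182) = -370184*(301854 - 282182) = -370184*19672 = -7282259648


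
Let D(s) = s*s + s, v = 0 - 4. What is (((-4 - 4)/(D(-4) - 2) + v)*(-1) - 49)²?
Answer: 48841/25 ≈ 1953.6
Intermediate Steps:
v = -4
D(s) = s + s² (D(s) = s² + s = s + s²)
(((-4 - 4)/(D(-4) - 2) + v)*(-1) - 49)² = (((-4 - 4)/(-4*(1 - 4) - 2) - 4)*(-1) - 49)² = ((-8/(-4*(-3) - 2) - 4)*(-1) - 49)² = ((-8/(12 - 2) - 4)*(-1) - 49)² = ((-8/10 - 4)*(-1) - 49)² = ((-8*⅒ - 4)*(-1) - 49)² = ((-⅘ - 4)*(-1) - 49)² = (-24/5*(-1) - 49)² = (24/5 - 49)² = (-221/5)² = 48841/25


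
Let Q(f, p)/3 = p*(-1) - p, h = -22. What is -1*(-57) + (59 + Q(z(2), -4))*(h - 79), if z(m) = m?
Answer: -8326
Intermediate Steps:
Q(f, p) = -6*p (Q(f, p) = 3*(p*(-1) - p) = 3*(-p - p) = 3*(-2*p) = -6*p)
-1*(-57) + (59 + Q(z(2), -4))*(h - 79) = -1*(-57) + (59 - 6*(-4))*(-22 - 79) = 57 + (59 + 24)*(-101) = 57 + 83*(-101) = 57 - 8383 = -8326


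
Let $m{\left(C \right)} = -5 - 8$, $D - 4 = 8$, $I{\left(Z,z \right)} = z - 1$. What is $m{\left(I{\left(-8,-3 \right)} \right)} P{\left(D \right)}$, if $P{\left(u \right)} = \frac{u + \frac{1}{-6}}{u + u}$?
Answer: $- \frac{923}{144} \approx -6.4097$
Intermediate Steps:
$I{\left(Z,z \right)} = -1 + z$
$D = 12$ ($D = 4 + 8 = 12$)
$P{\left(u \right)} = \frac{- \frac{1}{6} + u}{2 u}$ ($P{\left(u \right)} = \frac{u - \frac{1}{6}}{2 u} = \left(- \frac{1}{6} + u\right) \frac{1}{2 u} = \frac{- \frac{1}{6} + u}{2 u}$)
$m{\left(C \right)} = -13$ ($m{\left(C \right)} = -5 - 8 = -13$)
$m{\left(I{\left(-8,-3 \right)} \right)} P{\left(D \right)} = - 13 \frac{-1 + 6 \cdot 12}{12 \cdot 12} = - 13 \cdot \frac{1}{12} \cdot \frac{1}{12} \left(-1 + 72\right) = - 13 \cdot \frac{1}{12} \cdot \frac{1}{12} \cdot 71 = \left(-13\right) \frac{71}{144} = - \frac{923}{144}$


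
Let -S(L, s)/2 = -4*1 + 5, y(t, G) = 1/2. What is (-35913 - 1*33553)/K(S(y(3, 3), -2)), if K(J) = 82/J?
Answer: 69466/41 ≈ 1694.3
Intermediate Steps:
y(t, G) = 1/2
S(L, s) = -2 (S(L, s) = -2*(-4*1 + 5) = -2*(-4 + 5) = -2*1 = -2)
(-35913 - 1*33553)/K(S(y(3, 3), -2)) = (-35913 - 1*33553)/((82/(-2))) = (-35913 - 33553)/((82*(-1/2))) = -69466/(-41) = -69466*(-1/41) = 69466/41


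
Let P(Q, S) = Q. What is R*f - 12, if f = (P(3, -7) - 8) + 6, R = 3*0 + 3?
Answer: -9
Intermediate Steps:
R = 3 (R = 0 + 3 = 3)
f = 1 (f = (3 - 8) + 6 = -5 + 6 = 1)
R*f - 12 = 3*1 - 12 = 3 - 12 = -9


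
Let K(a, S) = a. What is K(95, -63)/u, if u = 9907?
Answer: 95/9907 ≈ 0.0095892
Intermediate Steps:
K(95, -63)/u = 95/9907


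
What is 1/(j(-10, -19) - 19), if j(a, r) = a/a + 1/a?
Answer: -10/181 ≈ -0.055249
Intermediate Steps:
j(a, r) = 1 + 1/a
1/(j(-10, -19) - 19) = 1/((1 - 10)/(-10) - 19) = 1/(-⅒*(-9) - 19) = 1/(9/10 - 19) = 1/(-181/10) = -10/181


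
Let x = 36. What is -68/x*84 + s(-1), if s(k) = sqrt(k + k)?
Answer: -476/3 + I*sqrt(2) ≈ -158.67 + 1.4142*I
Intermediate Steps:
s(k) = sqrt(2)*sqrt(k) (s(k) = sqrt(2*k) = sqrt(2)*sqrt(k))
-68/x*84 + s(-1) = -68/36*84 + sqrt(2)*sqrt(-1) = -68*1/36*84 + sqrt(2)*I = -17/9*84 + I*sqrt(2) = -476/3 + I*sqrt(2)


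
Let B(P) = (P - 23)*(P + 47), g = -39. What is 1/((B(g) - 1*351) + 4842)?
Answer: 1/3995 ≈ 0.00025031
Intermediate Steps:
B(P) = (-23 + P)*(47 + P)
1/((B(g) - 1*351) + 4842) = 1/(((-1081 + (-39)² + 24*(-39)) - 1*351) + 4842) = 1/(((-1081 + 1521 - 936) - 351) + 4842) = 1/((-496 - 351) + 4842) = 1/(-847 + 4842) = 1/3995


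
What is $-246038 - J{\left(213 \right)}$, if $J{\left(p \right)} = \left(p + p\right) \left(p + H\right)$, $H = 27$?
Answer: $-348278$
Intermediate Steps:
$J{\left(p \right)} = 2 p \left(27 + p\right)$ ($J{\left(p \right)} = \left(p + p\right) \left(p + 27\right) = 2 p \left(27 + p\right)$)
$-246038 - J{\left(213 \right)} = -246038 - 2 \cdot 213 \left(27 + 213\right) = -246038 - 2 \cdot 213 \cdot 240 = -246038 - 102240 = -348278$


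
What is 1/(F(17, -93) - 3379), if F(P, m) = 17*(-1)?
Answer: -1/3396 ≈ -0.00029446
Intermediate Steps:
F(P, m) = -17
1/(F(17, -93) - 3379) = 1/(-17 - 3379) = 1/(-3396) = -1/3396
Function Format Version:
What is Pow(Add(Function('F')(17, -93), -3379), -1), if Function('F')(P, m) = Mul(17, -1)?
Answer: Rational(-1, 3396) ≈ -0.00029446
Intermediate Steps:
Function('F')(P, m) = -17
Pow(Add(Function('F')(17, -93), -3379), -1) = Pow(Add(-17, -3379), -1) = Pow(-3396, -1) = Rational(-1, 3396)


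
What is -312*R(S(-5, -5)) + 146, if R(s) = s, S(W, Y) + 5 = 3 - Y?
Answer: -790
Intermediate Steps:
S(W, Y) = -2 - Y (S(W, Y) = -5 + (3 - Y) = -2 - Y)
-312*R(S(-5, -5)) + 146 = -312*(-2 - 1*(-5)) + 146 = -312*(-2 + 5) + 146 = -312*3 + 146 = -936 + 146 = -790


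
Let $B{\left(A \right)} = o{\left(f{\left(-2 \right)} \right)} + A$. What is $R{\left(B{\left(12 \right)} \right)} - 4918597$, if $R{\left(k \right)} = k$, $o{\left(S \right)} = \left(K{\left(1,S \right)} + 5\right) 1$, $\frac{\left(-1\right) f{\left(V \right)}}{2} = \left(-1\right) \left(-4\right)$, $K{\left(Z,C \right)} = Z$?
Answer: $-4918579$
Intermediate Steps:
$f{\left(V \right)} = -8$ ($f{\left(V \right)} = - 2 \left(\left(-1\right) \left(-4\right)\right) = \left(-2\right) 4 = -8$)
$o{\left(S \right)} = 6$ ($o{\left(S \right)} = \left(1 + 5\right) 1 = 6 \cdot 1 = 6$)
$B{\left(A \right)} = 6 + A$
$R{\left(B{\left(12 \right)} \right)} - 4918597 = \left(6 + 12\right) - 4918597 = 18 - 4918597 = -4918579$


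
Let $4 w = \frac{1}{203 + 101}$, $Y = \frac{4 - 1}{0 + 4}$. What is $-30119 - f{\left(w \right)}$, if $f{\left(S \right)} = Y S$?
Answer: $- \frac{146498819}{4864} \approx -30119.0$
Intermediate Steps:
$Y = \frac{3}{4} \approx 0.75$
$w = \frac{1}{1216}$ ($w = \frac{1}{4 \left(203 + 101\right)} = \frac{1}{4 \cdot 304} = \frac{1}{4} \cdot \frac{1}{304} = \frac{1}{1216} \approx 0.00082237$)
$f{\left(S \right)} = \frac{3 S}{4}$
$-30119 - f{\left(w \right)} = -30119 - \frac{3}{4} \cdot \frac{1}{1216} = -30119 - \frac{3}{4864} = - \frac{146498819}{4864}$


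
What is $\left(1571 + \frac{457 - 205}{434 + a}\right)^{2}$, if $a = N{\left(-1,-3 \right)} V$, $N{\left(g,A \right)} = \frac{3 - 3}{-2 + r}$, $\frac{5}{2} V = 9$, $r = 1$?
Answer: $\frac{2373540961}{961} \approx 2.4699 \cdot 10^{6}$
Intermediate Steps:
$V = \frac{18}{5}$ ($V = \frac{2}{5} \cdot 9 = \frac{18}{5} \approx 3.6$)
$N{\left(g,A \right)} = 0$ ($N{\left(g,A \right)} = \frac{3 - 3}{-2 + 1} = \frac{0}{-1} = 0 \left(-1\right) = 0$)
$a = 0$ ($a = 0 \cdot \frac{18}{5} = 0$)
$\left(1571 + \frac{457 - 205}{434 + a}\right)^{2} = \left(1571 + \frac{457 - 205}{434 + 0}\right)^{2} = \left(1571 + \frac{252}{434}\right)^{2} = \left(1571 + 252 \cdot \frac{1}{434}\right)^{2} = \left(1571 + \frac{18}{31}\right)^{2} = \left(\frac{48719}{31}\right)^{2} = \frac{2373540961}{961}$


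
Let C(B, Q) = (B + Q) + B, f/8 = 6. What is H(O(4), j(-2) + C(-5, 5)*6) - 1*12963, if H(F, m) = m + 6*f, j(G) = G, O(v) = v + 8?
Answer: -12707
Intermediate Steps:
O(v) = 8 + v
f = 48 (f = 8*6 = 48)
C(B, Q) = Q + 2*B
H(F, m) = 288 + m (H(F, m) = m + 6*48 = m + 288 = 288 + m)
H(O(4), j(-2) + C(-5, 5)*6) - 1*12963 = (288 + (-2 + (5 + 2*(-5))*6)) - 1*12963 = (288 + (-2 + (5 - 10)*6)) - 12963 = (288 + (-2 - 5*6)) - 12963 = (288 + (-2 - 30)) - 12963 = (288 - 32) - 12963 = 256 - 12963 = -12707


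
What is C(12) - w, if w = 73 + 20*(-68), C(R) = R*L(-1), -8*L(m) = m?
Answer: 2577/2 ≈ 1288.5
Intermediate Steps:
L(m) = -m/8
C(R) = R/8 (C(R) = R*(-⅛*(-1)) = R*(⅛) = R/8)
w = -1287 (w = 73 - 1360 = -1287)
C(12) - w = (⅛)*12 - 1*(-1287) = 3/2 + 1287 = 2577/2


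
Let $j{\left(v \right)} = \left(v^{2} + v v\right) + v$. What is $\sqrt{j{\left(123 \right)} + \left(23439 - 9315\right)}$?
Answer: $3 \sqrt{4945} \approx 210.96$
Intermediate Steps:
$j{\left(v \right)} = v + 2 v^{2}$ ($j{\left(v \right)} = \left(v^{2} + v^{2}\right) + v = 2 v^{2} + v = v + 2 v^{2}$)
$\sqrt{j{\left(123 \right)} + \left(23439 - 9315\right)} = \sqrt{123 \left(1 + 2 \cdot 123\right) + \left(23439 - 9315\right)} = \sqrt{123 \left(1 + 246\right) + 14124} = \sqrt{123 \cdot 247 + 14124} = \sqrt{30381 + 14124} = \sqrt{44505} = 3 \sqrt{4945}$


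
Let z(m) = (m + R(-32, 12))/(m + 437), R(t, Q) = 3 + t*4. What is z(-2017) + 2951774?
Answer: 2331902531/790 ≈ 2.9518e+6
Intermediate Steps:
R(t, Q) = 3 + 4*t
z(m) = (-125 + m)/(437 + m) (z(m) = (m + (3 + 4*(-32)))/(m + 437) = (m + (3 - 128))/(437 + m) = (m - 125)/(437 + m) = (-125 + m)/(437 + m))
z(-2017) + 2951774 = (-125 - 2017)/(437 - 2017) + 2951774 = -2142/(-1580) + 2951774 = -1/1580*(-2142) + 2951774 = 1071/790 + 2951774 = 2331902531/790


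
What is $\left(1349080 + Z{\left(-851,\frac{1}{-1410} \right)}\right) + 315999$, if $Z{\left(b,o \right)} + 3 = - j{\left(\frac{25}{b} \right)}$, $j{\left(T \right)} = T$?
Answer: $\frac{1416979701}{851} \approx 1.6651 \cdot 10^{6}$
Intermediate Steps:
$Z{\left(b,o \right)} = -3 - \frac{25}{b}$
$\left(1349080 + Z{\left(-851,\frac{1}{-1410} \right)}\right) + 315999 = \left(1349080 - \left(3 + \frac{25}{-851}\right)\right) + 315999 = \left(1349080 - \frac{2528}{851}\right) + 315999 = \frac{1148064552}{851} + 315999 = \frac{1416979701}{851}$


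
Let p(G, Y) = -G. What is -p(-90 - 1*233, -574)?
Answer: -323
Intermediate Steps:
-p(-90 - 1*233, -574) = -(-1)*(-90 - 1*233) = -(-1)*(-90 - 233) = -(-1)*(-323) = -1*323 = -323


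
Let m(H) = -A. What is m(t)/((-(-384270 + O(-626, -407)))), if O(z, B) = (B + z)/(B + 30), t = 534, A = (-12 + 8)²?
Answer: -6032/144868757 ≈ -4.1638e-5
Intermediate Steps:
A = 16 (A = (-4)² = 16)
m(H) = -16 (m(H) = -1*16 = -16)
O(z, B) = (B + z)/(30 + B)
m(t)/((-(-384270 + O(-626, -407)))) = -16*(-1/(-384270 + (-407 - 626)/(30 - 407))) = -16*(-1/(-384270 - 1033/(-377))) = -16*(-1/(-384270 - 1/377*(-1033))) = -16*(-1/(-384270 + 1033/377)) = -16/((-1*(-144868757/377))) = -16/144868757/377 = -16*377/144868757 = -6032/144868757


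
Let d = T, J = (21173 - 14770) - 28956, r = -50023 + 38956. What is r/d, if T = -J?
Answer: -11067/22553 ≈ -0.49071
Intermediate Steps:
r = -11067
J = -22553 (J = 6403 - 28956 = -22553)
T = 22553 (T = -1*(-22553) = 22553)
d = 22553
r/d = -11067/22553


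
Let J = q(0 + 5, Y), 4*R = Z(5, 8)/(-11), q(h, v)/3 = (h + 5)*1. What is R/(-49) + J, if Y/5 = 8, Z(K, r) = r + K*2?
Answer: 32349/1078 ≈ 30.008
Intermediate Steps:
Z(K, r) = r + 2*K
Y = 40 (Y = 5*8 = 40)
q(h, v) = 15 + 3*h (q(h, v) = 3*((h + 5)*1) = 3*((5 + h)*1) = 3*(5 + h) = 15 + 3*h)
R = -9/22 (R = ((8 + 2*5)/(-11))/4 = ((8 + 10)*(-1/11))/4 = (18*(-1/11))/4 = (¼)*(-18/11) = -9/22 ≈ -0.40909)
J = 30 (J = 15 + 3*(0 + 5) = 15 + 3*5 = 15 + 15 = 30)
R/(-49) + J = -9/22/(-49) + 30 = -9/22*(-1/49) + 30 = 9/1078 + 30 = 32349/1078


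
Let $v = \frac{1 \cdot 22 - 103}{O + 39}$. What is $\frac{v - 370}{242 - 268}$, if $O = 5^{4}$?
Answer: $\frac{245761}{17264} \approx 14.235$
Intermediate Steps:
$O = 625$
$v = - \frac{81}{664}$ ($v = \frac{1 \cdot 22 - 103}{625 + 39} = \frac{22 - 103}{664} = \left(-81\right) \frac{1}{664} = - \frac{81}{664} \approx -0.12199$)
$\frac{v - 370}{242 - 268} = \frac{- \frac{81}{664} - 370}{242 - 268} = - \frac{245761}{664 \left(-26\right)} = \left(- \frac{245761}{664}\right) \left(- \frac{1}{26}\right) = \frac{245761}{17264}$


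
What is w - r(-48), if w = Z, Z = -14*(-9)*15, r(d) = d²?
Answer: -414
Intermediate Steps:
Z = 1890 (Z = 126*15 = 1890)
w = 1890
w - r(-48) = 1890 - 1*(-48)² = 1890 - 1*2304 = 1890 - 2304 = -414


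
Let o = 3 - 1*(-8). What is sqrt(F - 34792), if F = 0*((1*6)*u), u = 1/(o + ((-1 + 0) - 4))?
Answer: 2*I*sqrt(8698) ≈ 186.53*I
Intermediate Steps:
o = 11 (o = 3 + 8 = 11)
u = 1/6 (u = 1/(11 + ((-1 + 0) - 4)) = 1/(11 + (-1 - 4)) = 1/(11 - 5) = 1/6 ≈ 0.16667)
F = 0 (F = 0*((1*6)*(1/6)) = 0*(6*(1/6)) = 0*1 = 0)
sqrt(F - 34792) = sqrt(0 - 34792) = sqrt(-34792) = 2*I*sqrt(8698)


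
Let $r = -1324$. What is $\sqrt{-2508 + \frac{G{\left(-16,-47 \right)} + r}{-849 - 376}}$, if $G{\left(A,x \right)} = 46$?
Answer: $\frac{i \sqrt{3071022}}{35} \approx 50.07 i$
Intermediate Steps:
$\sqrt{-2508 + \frac{G{\left(-16,-47 \right)} + r}{-849 - 376}} = \sqrt{-2508 + \frac{46 - 1324}{-849 - 376}} = \sqrt{-2508 - \frac{1278}{-1225}} = \sqrt{-2508 - - \frac{1278}{1225}} = \sqrt{-2508 + \frac{1278}{1225}} = \sqrt{- \frac{3071022}{1225}} = \frac{i \sqrt{3071022}}{35}$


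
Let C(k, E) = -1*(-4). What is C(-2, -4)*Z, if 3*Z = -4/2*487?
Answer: -3896/3 ≈ -1298.7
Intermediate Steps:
C(k, E) = 4
Z = -974/3 (Z = (-4/2*487)/3 = (-4*1/2*487)/3 = (-2*487)/3 = (1/3)*(-974) = -974/3 ≈ -324.67)
C(-2, -4)*Z = 4*(-974/3) = -3896/3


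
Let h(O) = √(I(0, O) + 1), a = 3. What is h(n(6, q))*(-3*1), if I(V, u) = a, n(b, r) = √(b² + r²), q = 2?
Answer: -6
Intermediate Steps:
I(V, u) = 3
h(O) = 2 (h(O) = √(3 + 1) = √4 = 2)
h(n(6, q))*(-3*1) = 2*(-3*1) = 2*(-3) = -6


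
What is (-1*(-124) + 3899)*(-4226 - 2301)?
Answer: -26258121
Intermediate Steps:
(-1*(-124) + 3899)*(-4226 - 2301) = (124 + 3899)*(-6527) = 4023*(-6527) = -26258121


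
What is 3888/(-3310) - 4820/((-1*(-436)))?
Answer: -2206171/180395 ≈ -12.230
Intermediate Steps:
3888/(-3310) - 4820/((-1*(-436))) = 3888*(-1/3310) - 4820/436 = -1944/1655 - 4820*1/436 = -1944/1655 - 1205/109 = -2206171/180395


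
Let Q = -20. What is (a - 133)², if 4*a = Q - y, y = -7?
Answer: 297025/16 ≈ 18564.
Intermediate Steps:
a = -13/4 (a = (-20 - 1*(-7))/4 = (-20 + 7)/4 = (¼)*(-13) = -13/4 ≈ -3.2500)
(a - 133)² = (-13/4 - 133)² = (-545/4)² = 297025/16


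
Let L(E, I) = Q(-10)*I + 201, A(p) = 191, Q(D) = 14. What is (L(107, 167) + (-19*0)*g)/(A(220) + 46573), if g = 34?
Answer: 2539/46764 ≈ 0.054294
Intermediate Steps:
L(E, I) = 201 + 14*I (L(E, I) = 14*I + 201 = 201 + 14*I)
(L(107, 167) + (-19*0)*g)/(A(220) + 46573) = ((201 + 14*167) - 19*0*34)/(191 + 46573) = ((201 + 2338) + 0*34)/46764 = (2539 + 0)*(1/46764) = 2539*(1/46764) = 2539/46764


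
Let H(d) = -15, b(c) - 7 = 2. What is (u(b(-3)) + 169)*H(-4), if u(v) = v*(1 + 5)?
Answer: -3345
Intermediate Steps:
b(c) = 9 (b(c) = 7 + 2 = 9)
u(v) = 6*v (u(v) = v*6 = 6*v)
(u(b(-3)) + 169)*H(-4) = (6*9 + 169)*(-15) = (54 + 169)*(-15) = 223*(-15) = -3345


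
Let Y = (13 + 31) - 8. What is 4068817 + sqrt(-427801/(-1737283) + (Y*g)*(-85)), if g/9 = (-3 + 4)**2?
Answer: 4068817 + I*sqrt(83119168984926377)/1737283 ≈ 4.0688e+6 + 165.95*I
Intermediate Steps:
Y = 36 (Y = 44 - 8 = 36)
g = 9 (g = 9*(-3 + 4)**2 = 9*1**2 = 9*1 = 9)
4068817 + sqrt(-427801/(-1737283) + (Y*g)*(-85)) = 4068817 + sqrt(-427801/(-1737283) + (36*9)*(-85)) = 4068817 + sqrt(-427801*(-1/1737283) + 324*(-85)) = 4068817 + sqrt(427801/1737283 - 27540) = 4068817 + sqrt(-47844346019/1737283) = 4068817 + I*sqrt(83119168984926377)/1737283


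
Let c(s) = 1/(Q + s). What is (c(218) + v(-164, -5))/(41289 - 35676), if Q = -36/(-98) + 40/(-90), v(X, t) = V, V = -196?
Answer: -18835943/539431752 ≈ -0.034918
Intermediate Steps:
v(X, t) = -196
Q = -34/441 (Q = -36*(-1/98) + 40*(-1/90) = 18/49 - 4/9 = -34/441 ≈ -0.077098)
c(s) = 1/(-34/441 + s)
(c(218) + v(-164, -5))/(41289 - 35676) = (441/(-34 + 441*218) - 196)/(41289 - 35676) = (441/(-34 + 96138) - 196)/5613 = (441/96104 - 196)*(1/5613) = -18835943/96104*1/5613 = -18835943/539431752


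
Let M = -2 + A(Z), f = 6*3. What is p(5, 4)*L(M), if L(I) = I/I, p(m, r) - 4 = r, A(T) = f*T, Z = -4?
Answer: 8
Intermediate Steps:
f = 18
A(T) = 18*T
p(m, r) = 4 + r
M = -74 (M = -2 + 18*(-4) = -2 - 72 = -74)
L(I) = 1
p(5, 4)*L(M) = (4 + 4)*1 = 8*1 = 8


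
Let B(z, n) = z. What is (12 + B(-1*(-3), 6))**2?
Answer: 225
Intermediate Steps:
(12 + B(-1*(-3), 6))**2 = (12 - 1*(-3))**2 = (12 + 3)**2 = 15**2 = 225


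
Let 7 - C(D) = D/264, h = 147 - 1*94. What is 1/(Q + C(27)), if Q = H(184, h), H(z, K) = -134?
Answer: -88/11185 ≈ -0.0078677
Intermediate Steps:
h = 53 (h = 147 - 94 = 53)
C(D) = 7 - D/264
Q = -134
1/(Q + C(27)) = 1/(-134 + (7 - 1/264*27)) = 1/(-134 + (7 - 9/88)) = 1/(-134 + 607/88) = 1/(-11185/88) = -88/11185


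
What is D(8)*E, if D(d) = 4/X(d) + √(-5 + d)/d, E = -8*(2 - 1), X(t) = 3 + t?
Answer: -32/11 - √3 ≈ -4.6411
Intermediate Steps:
E = -8 (E = -8*1 = -8)
D(d) = 4/(3 + d) + √(-5 + d)/d
D(8)*E = ((4*8 + √(-5 + 8)*(3 + 8))/(8*(3 + 8)))*(-8) = ((⅛)*(32 + √3*11)/11)*(-8) = ((⅛)*(1/11)*(32 + 11*√3))*(-8) = (4/11 + √3/8)*(-8) = -32/11 - √3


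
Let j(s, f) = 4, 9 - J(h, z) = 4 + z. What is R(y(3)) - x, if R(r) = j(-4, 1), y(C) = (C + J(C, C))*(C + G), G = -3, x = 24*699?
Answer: -16772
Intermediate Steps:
J(h, z) = 5 - z (J(h, z) = 9 - (4 + z) = 9 + (-4 - z) = 5 - z)
x = 16776
y(C) = -15 + 5*C (y(C) = (C + (5 - C))*(C - 3) = 5*(-3 + C) = -15 + 5*C)
R(r) = 4
R(y(3)) - x = 4 - 1*16776 = 4 - 16776 = -16772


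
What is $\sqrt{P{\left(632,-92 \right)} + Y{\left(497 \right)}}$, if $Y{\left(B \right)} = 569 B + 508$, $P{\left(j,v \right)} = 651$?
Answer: $4 \sqrt{17747} \approx 532.87$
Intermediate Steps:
$Y{\left(B \right)} = 508 + 569 B$
$\sqrt{P{\left(632,-92 \right)} + Y{\left(497 \right)}} = \sqrt{651 + \left(508 + 569 \cdot 497\right)} = \sqrt{651 + \left(508 + 282793\right)} = \sqrt{651 + 283301} = \sqrt{283952} = 4 \sqrt{17747}$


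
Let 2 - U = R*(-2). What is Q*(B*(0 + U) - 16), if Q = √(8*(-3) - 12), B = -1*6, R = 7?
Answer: -672*I ≈ -672.0*I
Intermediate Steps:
B = -6
U = 16 (U = 2 - 7*(-2) = 2 - 1*(-14) = 2 + 14 = 16)
Q = 6*I (Q = √(-24 - 12) = √(-36) = 6*I ≈ 6.0*I)
Q*(B*(0 + U) - 16) = (6*I)*(-6*(0 + 16) - 16) = (6*I)*(-6*16 - 16) = (6*I)*(-96 - 16) = (6*I)*(-112) = -672*I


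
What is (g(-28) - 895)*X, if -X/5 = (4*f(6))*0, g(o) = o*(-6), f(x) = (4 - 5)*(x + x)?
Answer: 0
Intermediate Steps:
f(x) = -2*x
g(o) = -6*o
X = 0 (X = -5*4*(-2*6)*0 = -5*4*(-12)*0 = -(-240)*0 = -5*0 = 0)
(g(-28) - 895)*X = (-6*(-28) - 895)*0 = (168 - 895)*0 = -727*0 = 0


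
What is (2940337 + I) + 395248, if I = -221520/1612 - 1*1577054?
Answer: 54510201/31 ≈ 1.7584e+6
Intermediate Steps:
I = -48892934/31 (I = -221520/1612 - 1577054 = -208*1065/1612 - 1577054 = -4260/31 - 1577054 = -48892934/31 ≈ -1.5772e+6)
(2940337 + I) + 395248 = (2940337 - 48892934/31) + 395248 = 42257513/31 + 395248 = 54510201/31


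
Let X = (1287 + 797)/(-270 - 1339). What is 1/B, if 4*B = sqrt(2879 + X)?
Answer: 4*sqrt(7450035243)/4630227 ≈ 0.074565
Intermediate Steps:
X = -2084/1609 (X = 2084/(-1609) = 2084*(-1/1609) = -2084/1609 ≈ -1.2952)
B = sqrt(7450035243)/6436 (B = sqrt(2879 - 2084/1609)/4 = sqrt(4630227/1609)/4 = (sqrt(7450035243)/1609)/4 = sqrt(7450035243)/6436 ≈ 13.411)
1/B = 1/(sqrt(7450035243)/6436) = 4*sqrt(7450035243)/4630227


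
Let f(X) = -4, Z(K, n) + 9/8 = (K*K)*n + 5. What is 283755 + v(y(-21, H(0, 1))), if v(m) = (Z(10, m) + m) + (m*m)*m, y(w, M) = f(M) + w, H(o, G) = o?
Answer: 2124871/8 ≈ 2.6561e+5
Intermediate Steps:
Z(K, n) = 31/8 + n*K**2 (Z(K, n) = -9/8 + ((K*K)*n + 5) = -9/8 + (K**2*n + 5) = -9/8 + (n*K**2 + 5) = -9/8 + (5 + n*K**2) = 31/8 + n*K**2)
y(w, M) = -4 + w
v(m) = 31/8 + m**3 + 101*m (v(m) = ((31/8 + m*10**2) + m) + (m*m)*m = ((31/8 + m*100) + m) + m**2*m = ((31/8 + 100*m) + m) + m**3 = (31/8 + 101*m) + m**3 = 31/8 + m**3 + 101*m)
283755 + v(y(-21, H(0, 1))) = 283755 + (31/8 + (-4 - 21)**3 + 101*(-4 - 21)) = 283755 + (31/8 + (-25)**3 + 101*(-25)) = 283755 + (31/8 - 15625 - 2525) = 283755 - 145169/8 = 2124871/8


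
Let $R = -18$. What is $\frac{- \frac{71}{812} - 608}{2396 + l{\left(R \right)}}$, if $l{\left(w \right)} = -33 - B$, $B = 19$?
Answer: $- \frac{493767}{1903328} \approx -0.25942$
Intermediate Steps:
$l{\left(w \right)} = -52$ ($l{\left(w \right)} = -33 - 19 = -52$)
$\frac{- \frac{71}{812} - 608}{2396 + l{\left(R \right)}} = \frac{- \frac{71}{812} - 608}{2396 - 52} = \frac{\left(-71\right) \frac{1}{812} - 608}{2344} = \left(- \frac{71}{812} - 608\right) \frac{1}{2344} = \left(- \frac{493767}{812}\right) \frac{1}{2344} = - \frac{493767}{1903328}$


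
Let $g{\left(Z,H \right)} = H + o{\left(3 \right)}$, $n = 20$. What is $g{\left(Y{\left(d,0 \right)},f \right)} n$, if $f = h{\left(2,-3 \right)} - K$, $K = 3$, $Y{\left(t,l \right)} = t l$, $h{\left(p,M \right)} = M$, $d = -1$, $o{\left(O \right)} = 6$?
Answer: $0$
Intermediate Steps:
$Y{\left(t,l \right)} = l t$
$f = -6$ ($f = -3 - 3 = -6$)
$g{\left(Z,H \right)} = 6 + H$ ($g{\left(Z,H \right)} = H + 6 = 6 + H$)
$g{\left(Y{\left(d,0 \right)},f \right)} n = \left(6 - 6\right) 20 = 0 \cdot 20 = 0$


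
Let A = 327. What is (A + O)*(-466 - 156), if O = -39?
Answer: -179136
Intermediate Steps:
(A + O)*(-466 - 156) = (327 - 39)*(-466 - 156) = 288*(-622) = -179136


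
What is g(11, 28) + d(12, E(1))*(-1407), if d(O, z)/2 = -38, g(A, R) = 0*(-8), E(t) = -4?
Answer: 106932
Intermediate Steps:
g(A, R) = 0
d(O, z) = -76 (d(O, z) = 2*(-38) = -76)
g(11, 28) + d(12, E(1))*(-1407) = 0 - 76*(-1407) = 0 + 106932 = 106932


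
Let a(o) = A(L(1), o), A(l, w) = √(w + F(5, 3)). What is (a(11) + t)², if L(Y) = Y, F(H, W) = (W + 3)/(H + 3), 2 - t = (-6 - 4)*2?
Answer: (44 + √47)²/4 ≈ 646.57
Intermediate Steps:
t = 22 (t = 2 - (-6 - 4)*2 = 2 - (-10)*2 = 2 - 1*(-20) = 2 + 20 = 22)
F(H, W) = (3 + W)/(3 + H)
A(l, w) = √(¾ + w) (A(l, w) = √(w + (3 + 3)/(3 + 5)) = √(w + 6/8) = √(w + (⅛)*6) = √(w + ¾) = √(¾ + w))
a(o) = √(3 + 4*o)/2
(a(11) + t)² = (√(3 + 4*11)/2 + 22)² = (√(3 + 44)/2 + 22)² = (√47/2 + 22)² = (22 + √47/2)²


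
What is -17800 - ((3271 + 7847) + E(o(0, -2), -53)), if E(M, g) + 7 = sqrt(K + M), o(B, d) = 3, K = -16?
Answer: -28911 - I*sqrt(13) ≈ -28911.0 - 3.6056*I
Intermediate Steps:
E(M, g) = -7 + sqrt(-16 + M)
-17800 - ((3271 + 7847) + E(o(0, -2), -53)) = -17800 - ((3271 + 7847) + (-7 + sqrt(-16 + 3))) = -17800 - (11118 + (-7 + sqrt(-13))) = -17800 - (11118 + (-7 + I*sqrt(13))) = -17800 - (11111 + I*sqrt(13)) = -17800 + (-11111 - I*sqrt(13)) = -28911 - I*sqrt(13)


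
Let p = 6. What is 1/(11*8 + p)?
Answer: 1/94 ≈ 0.010638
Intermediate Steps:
1/(11*8 + p) = 1/(11*8 + 6) = 1/(88 + 6) = 1/94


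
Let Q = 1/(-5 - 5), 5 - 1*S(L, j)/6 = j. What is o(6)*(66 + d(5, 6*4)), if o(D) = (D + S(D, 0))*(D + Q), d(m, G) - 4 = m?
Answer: 15930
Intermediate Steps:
S(L, j) = 30 - 6*j
d(m, G) = 4 + m
Q = -1/10 (Q = 1/(-10) = -1/10 ≈ -0.10000)
o(D) = (30 + D)*(-1/10 + D) (o(D) = (D + (30 - 6*0))*(D - 1/10) = (D + (30 + 0))*(-1/10 + D) = (D + 30)*(-1/10 + D) = (30 + D)*(-1/10 + D))
o(6)*(66 + d(5, 6*4)) = (-3 + 6**2 + (299/10)*6)*(66 + (4 + 5)) = (-3 + 36 + 897/5)*(66 + 9) = (1062/5)*75 = 15930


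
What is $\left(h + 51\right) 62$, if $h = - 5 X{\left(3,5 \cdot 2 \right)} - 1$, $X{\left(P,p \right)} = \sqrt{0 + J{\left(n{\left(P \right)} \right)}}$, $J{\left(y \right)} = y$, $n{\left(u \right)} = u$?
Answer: $3100 - 310 \sqrt{3} \approx 2563.1$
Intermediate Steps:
$X{\left(P,p \right)} = \sqrt{P}$ ($X{\left(P,p \right)} = \sqrt{0 + P} = \sqrt{P}$)
$h = -1 - 5 \sqrt{3}$ ($h = - 5 \sqrt{3} - 1 = -1 - 5 \sqrt{3} \approx -9.6602$)
$\left(h + 51\right) 62 = \left(\left(-1 - 5 \sqrt{3}\right) + 51\right) 62 = \left(50 - 5 \sqrt{3}\right) 62 = 3100 - 310 \sqrt{3}$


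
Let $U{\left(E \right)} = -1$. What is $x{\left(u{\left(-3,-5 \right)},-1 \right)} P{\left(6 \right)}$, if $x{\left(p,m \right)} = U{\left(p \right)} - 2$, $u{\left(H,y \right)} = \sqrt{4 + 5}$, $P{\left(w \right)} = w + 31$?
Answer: $-111$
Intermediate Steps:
$P{\left(w \right)} = 31 + w$
$u{\left(H,y \right)} = 3$ ($u{\left(H,y \right)} = \sqrt{9} = 3$)
$x{\left(p,m \right)} = -3$ ($x{\left(p,m \right)} = -1 - 2 = -3$)
$x{\left(u{\left(-3,-5 \right)},-1 \right)} P{\left(6 \right)} = - 3 \left(31 + 6\right) = \left(-3\right) 37 = -111$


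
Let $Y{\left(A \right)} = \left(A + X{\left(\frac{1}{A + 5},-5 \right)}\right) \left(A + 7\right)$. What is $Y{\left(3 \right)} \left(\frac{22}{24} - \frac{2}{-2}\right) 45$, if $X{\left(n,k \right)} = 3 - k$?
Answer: $\frac{18975}{2} \approx 9487.5$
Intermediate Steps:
$Y{\left(A \right)} = \left(7 + A\right) \left(8 + A\right)$ ($Y{\left(A \right)} = \left(A + \left(3 - -5\right)\right) \left(A + 7\right) = \left(A + \left(3 + 5\right)\right) \left(7 + A\right) = \left(A + 8\right) \left(7 + A\right) = \left(8 + A\right) \left(7 + A\right) = \left(7 + A\right) \left(8 + A\right)$)
$Y{\left(3 \right)} \left(\frac{22}{24} - \frac{2}{-2}\right) 45 = \left(56 + 3^{2} + 15 \cdot 3\right) \left(\frac{22}{24} - \frac{2}{-2}\right) 45 = \left(56 + 9 + 45\right) \left(22 \cdot \frac{1}{24} - -1\right) 45 = 110 \left(\frac{11}{12} + 1\right) 45 = 110 \cdot \frac{23}{12} \cdot 45 = \frac{1265}{6} \cdot 45 = \frac{18975}{2}$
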